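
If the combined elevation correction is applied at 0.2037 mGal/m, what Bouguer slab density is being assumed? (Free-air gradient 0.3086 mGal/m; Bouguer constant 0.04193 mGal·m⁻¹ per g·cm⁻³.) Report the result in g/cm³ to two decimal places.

2.50

0.2037 = 0.3086 − 0.04193 × ρ
ρ = (0.3086 − 0.2037) / 0.04193 = 2.50 g/cm³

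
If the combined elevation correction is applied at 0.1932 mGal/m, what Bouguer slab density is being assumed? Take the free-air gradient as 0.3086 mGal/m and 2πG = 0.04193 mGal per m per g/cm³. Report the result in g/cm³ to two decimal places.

2.75

0.1932 = 0.3086 − 0.04193 × ρ
ρ = (0.3086 − 0.1932) / 0.04193 = 2.75 g/cm³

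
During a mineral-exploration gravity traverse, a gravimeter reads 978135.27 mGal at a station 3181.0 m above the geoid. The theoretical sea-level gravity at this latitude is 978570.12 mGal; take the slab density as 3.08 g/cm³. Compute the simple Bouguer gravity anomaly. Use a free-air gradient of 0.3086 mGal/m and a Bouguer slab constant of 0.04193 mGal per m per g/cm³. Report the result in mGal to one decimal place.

Free-air correction = 0.3086 × 3181.0 = 981.66 mGal
Free-air anomaly = 978135.27 − 978570.12 + (981.66) = 546.81 mGal
Bouguer slab correction = 0.04193 × 3.08 × 3181.0 = 410.81 mGal
Simple Bouguer anomaly = 546.81 − (410.81) = 136.00 mGal

136.0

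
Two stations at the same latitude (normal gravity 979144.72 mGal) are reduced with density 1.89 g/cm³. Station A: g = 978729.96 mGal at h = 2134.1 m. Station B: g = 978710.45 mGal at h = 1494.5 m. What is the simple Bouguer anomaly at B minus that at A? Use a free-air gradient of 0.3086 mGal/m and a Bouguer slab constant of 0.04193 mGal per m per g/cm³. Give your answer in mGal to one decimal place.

Δg_SB(A) = 978729.96 − 979144.72 + 0.3086×2134.1 − 0.04193×1.89×2134.1 = 74.70 mGal
Δg_SB(B) = 978710.45 − 979144.72 + 0.3086×1494.5 − 0.04193×1.89×1494.5 = -91.50 mGal
Difference = -91.50 − (74.70) = -166.20 mGal

-166.2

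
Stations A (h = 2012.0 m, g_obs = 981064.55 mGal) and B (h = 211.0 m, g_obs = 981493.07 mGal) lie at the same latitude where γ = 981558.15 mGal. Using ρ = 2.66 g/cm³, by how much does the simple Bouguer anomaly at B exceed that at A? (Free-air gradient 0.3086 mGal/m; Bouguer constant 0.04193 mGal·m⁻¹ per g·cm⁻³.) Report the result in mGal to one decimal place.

73.6

Δg_SB(A) = 981064.55 − 981558.15 + 0.3086×2012.0 − 0.04193×2.66×2012.0 = -97.10 mGal
Δg_SB(B) = 981493.07 − 981558.15 + 0.3086×211.0 − 0.04193×2.66×211.0 = -23.50 mGal
Difference = -23.50 − (-97.10) = 73.60 mGal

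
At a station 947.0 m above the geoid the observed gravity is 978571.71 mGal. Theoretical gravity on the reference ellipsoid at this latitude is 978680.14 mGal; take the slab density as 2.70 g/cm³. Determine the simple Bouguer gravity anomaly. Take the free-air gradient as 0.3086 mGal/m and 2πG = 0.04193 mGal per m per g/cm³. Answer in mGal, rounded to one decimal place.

76.6

Free-air correction = 0.3086 × 947.0 = 292.24 mGal
Free-air anomaly = 978571.71 − 978680.14 + (292.24) = 183.81 mGal
Bouguer slab correction = 0.04193 × 2.70 × 947.0 = 107.21 mGal
Simple Bouguer anomaly = 183.81 − (107.21) = 76.60 mGal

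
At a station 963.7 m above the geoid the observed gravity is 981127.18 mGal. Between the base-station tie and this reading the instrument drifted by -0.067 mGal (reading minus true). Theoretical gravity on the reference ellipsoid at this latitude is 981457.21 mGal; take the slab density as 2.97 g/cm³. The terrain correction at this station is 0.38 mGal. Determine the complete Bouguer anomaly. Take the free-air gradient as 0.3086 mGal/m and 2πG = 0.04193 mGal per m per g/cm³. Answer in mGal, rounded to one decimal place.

Drift-corrected reading = 981127.18 − (-0.067) = 981127.247 mGal
Free-air correction = 0.3086 × 963.7 = 297.40 mGal
Free-air anomaly = 981127.247 − 981457.21 + (297.40) = -32.563 mGal
Bouguer slab correction = 0.04193 × 2.97 × 963.7 = 120.01 mGal
Simple Bouguer anomaly = -32.563 − (120.01) = -152.573 mGal
Complete Bouguer anomaly = -152.573 + 0.38 = -152.193 mGal

-152.2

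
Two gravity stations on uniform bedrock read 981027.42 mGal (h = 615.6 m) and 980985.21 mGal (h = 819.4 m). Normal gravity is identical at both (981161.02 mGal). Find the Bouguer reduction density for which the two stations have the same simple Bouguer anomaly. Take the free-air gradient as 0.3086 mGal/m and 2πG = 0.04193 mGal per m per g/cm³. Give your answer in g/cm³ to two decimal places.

Δg_obs = 980985.21 − 981027.42 = -42.21 mGal over Δh = 819.4 − 615.6 = 203.8 m
Equal Bouguer anomalies ⇒ Δg_obs + (0.3086 − 0.04193ρ)·Δh = 0
0.3086 − 0.04193ρ = −Δg_obs/Δh = 0.20711
ρ = (0.3086 − 0.20711) / 0.04193 = 2.42 g/cm³

2.42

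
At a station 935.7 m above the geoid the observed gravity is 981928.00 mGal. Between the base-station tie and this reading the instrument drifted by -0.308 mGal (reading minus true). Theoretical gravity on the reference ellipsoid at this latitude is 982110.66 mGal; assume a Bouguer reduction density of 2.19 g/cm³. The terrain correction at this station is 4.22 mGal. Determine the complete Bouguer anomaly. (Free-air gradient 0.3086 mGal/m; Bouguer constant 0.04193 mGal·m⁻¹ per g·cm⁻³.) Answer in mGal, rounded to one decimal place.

24.7

Drift-corrected reading = 981928.00 − (-0.308) = 981928.308 mGal
Free-air correction = 0.3086 × 935.7 = 288.76 mGal
Free-air anomaly = 981928.308 − 982110.66 + (288.76) = 106.408 mGal
Bouguer slab correction = 0.04193 × 2.19 × 935.7 = 85.92 mGal
Simple Bouguer anomaly = 106.408 − (85.92) = 20.488 mGal
Complete Bouguer anomaly = 20.488 + 4.22 = 24.708 mGal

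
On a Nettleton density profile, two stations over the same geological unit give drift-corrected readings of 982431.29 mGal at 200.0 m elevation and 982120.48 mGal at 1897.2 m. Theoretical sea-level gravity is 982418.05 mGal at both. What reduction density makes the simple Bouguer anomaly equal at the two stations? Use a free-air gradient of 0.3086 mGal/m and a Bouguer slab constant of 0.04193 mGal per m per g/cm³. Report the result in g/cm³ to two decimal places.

2.99

Δg_obs = 982120.48 − 982431.29 = -310.81 mGal over Δh = 1897.2 − 200.0 = 1697.2 m
Equal Bouguer anomalies ⇒ Δg_obs + (0.3086 − 0.04193ρ)·Δh = 0
0.3086 − 0.04193ρ = −Δg_obs/Δh = 0.18313
ρ = (0.3086 − 0.18313) / 0.04193 = 2.99 g/cm³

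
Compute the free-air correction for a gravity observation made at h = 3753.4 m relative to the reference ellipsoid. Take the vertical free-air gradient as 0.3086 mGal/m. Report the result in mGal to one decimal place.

Free-air correction = 0.3086 × 3753.4 = 1158.3 mGal

1158.3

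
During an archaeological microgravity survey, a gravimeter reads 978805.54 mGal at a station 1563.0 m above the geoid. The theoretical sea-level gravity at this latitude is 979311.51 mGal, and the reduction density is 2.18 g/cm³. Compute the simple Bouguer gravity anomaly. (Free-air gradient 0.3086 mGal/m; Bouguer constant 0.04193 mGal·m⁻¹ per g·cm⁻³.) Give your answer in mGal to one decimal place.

Free-air correction = 0.3086 × 1563.0 = 482.34 mGal
Free-air anomaly = 978805.54 − 979311.51 + (482.34) = -23.63 mGal
Bouguer slab correction = 0.04193 × 2.18 × 1563.0 = 142.87 mGal
Simple Bouguer anomaly = -23.63 − (142.87) = -166.50 mGal

-166.5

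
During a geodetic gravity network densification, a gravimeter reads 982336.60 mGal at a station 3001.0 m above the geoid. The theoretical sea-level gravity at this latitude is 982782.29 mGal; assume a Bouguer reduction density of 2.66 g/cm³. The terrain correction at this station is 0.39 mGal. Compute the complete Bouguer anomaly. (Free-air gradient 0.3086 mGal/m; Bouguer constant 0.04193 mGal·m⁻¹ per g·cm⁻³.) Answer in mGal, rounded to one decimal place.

146.1

Free-air correction = 0.3086 × 3001.0 = 926.11 mGal
Free-air anomaly = 982336.60 − 982782.29 + (926.11) = 480.42 mGal
Bouguer slab correction = 0.04193 × 2.66 × 3001.0 = 334.71 mGal
Simple Bouguer anomaly = 480.42 − (334.71) = 145.71 mGal
Complete Bouguer anomaly = 145.71 + 0.39 = 146.10 mGal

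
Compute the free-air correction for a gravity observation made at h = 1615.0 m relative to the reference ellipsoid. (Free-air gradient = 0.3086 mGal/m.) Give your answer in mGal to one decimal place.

Free-air correction = 0.3086 × 1615.0 = 498.4 mGal

498.4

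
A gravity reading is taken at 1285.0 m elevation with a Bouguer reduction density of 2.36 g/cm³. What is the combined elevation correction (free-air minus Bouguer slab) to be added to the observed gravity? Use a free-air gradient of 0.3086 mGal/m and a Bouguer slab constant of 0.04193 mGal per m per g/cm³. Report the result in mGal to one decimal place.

Combined gradient = 0.3086 − 0.04193 × 2.36 = 0.2096452 mGal/m
Combined elevation correction = 0.2096452 × 1285.0 = 269.4 mGal

269.4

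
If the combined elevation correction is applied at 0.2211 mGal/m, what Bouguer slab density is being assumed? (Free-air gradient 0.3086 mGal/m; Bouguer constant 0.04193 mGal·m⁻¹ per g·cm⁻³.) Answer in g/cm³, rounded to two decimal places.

2.09

0.2211 = 0.3086 − 0.04193 × ρ
ρ = (0.3086 − 0.2211) / 0.04193 = 2.09 g/cm³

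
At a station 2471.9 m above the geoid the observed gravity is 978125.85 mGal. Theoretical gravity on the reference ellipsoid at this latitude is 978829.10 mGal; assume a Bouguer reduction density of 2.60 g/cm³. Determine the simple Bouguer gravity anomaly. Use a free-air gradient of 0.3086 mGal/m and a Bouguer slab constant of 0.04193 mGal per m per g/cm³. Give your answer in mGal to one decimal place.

Free-air correction = 0.3086 × 2471.9 = 762.83 mGal
Free-air anomaly = 978125.85 − 978829.10 + (762.83) = 59.58 mGal
Bouguer slab correction = 0.04193 × 2.60 × 2471.9 = 269.48 mGal
Simple Bouguer anomaly = 59.58 − (269.48) = -209.90 mGal

-209.9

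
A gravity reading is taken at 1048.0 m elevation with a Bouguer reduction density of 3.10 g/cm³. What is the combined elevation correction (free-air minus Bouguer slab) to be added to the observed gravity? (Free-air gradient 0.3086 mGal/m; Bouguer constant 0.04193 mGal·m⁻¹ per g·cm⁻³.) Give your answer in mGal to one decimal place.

187.2

Combined gradient = 0.3086 − 0.04193 × 3.10 = 0.1786170 mGal/m
Combined elevation correction = 0.1786170 × 1048.0 = 187.2 mGal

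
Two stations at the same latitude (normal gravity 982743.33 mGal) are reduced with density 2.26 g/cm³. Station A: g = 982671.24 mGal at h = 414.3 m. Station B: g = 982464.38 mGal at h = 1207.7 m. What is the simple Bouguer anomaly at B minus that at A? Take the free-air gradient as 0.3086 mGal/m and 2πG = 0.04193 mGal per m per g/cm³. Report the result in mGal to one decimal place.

-37.2

Δg_SB(A) = 982671.24 − 982743.33 + 0.3086×414.3 − 0.04193×2.26×414.3 = 16.50 mGal
Δg_SB(B) = 982464.38 − 982743.33 + 0.3086×1207.7 − 0.04193×2.26×1207.7 = -20.70 mGal
Difference = -20.70 − (16.50) = -37.20 mGal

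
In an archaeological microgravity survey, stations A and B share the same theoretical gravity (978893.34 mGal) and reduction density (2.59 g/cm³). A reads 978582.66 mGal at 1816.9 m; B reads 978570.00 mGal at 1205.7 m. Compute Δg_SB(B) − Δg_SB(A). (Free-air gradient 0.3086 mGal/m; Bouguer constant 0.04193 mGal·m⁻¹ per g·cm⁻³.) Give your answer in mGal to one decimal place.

Δg_SB(A) = 978582.66 − 978893.34 + 0.3086×1816.9 − 0.04193×2.59×1816.9 = 52.70 mGal
Δg_SB(B) = 978570.00 − 978893.34 + 0.3086×1205.7 − 0.04193×2.59×1205.7 = -82.20 mGal
Difference = -82.20 − (52.70) = -134.90 mGal

-134.9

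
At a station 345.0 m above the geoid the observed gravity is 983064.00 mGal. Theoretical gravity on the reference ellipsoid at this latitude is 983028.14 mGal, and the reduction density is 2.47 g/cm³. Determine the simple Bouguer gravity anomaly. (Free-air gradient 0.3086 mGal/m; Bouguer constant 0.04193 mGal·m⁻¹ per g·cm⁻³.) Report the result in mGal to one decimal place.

106.6

Free-air correction = 0.3086 × 345.0 = 106.47 mGal
Free-air anomaly = 983064.00 − 983028.14 + (106.47) = 142.33 mGal
Bouguer slab correction = 0.04193 × 2.47 × 345.0 = 35.73 mGal
Simple Bouguer anomaly = 142.33 − (35.73) = 106.60 mGal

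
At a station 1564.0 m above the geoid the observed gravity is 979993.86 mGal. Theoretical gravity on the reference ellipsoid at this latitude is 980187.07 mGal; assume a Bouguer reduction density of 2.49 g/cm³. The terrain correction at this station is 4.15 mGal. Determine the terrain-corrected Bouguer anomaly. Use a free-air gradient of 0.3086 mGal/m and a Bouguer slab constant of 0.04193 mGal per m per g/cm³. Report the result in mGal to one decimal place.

Free-air correction = 0.3086 × 1564.0 = 482.65 mGal
Free-air anomaly = 979993.86 − 980187.07 + (482.65) = 289.44 mGal
Bouguer slab correction = 0.04193 × 2.49 × 1564.0 = 163.29 mGal
Simple Bouguer anomaly = 289.44 − (163.29) = 126.15 mGal
Complete Bouguer anomaly = 126.15 + 4.15 = 130.30 mGal

130.3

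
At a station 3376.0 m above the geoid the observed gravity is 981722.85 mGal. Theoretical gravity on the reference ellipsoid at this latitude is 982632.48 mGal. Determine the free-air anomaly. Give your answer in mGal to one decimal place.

132.2

Free-air correction = 0.3086 × 3376.0 = 1041.83 mGal
Free-air anomaly = 981722.85 − 982632.48 + (1041.83) = 132.20 mGal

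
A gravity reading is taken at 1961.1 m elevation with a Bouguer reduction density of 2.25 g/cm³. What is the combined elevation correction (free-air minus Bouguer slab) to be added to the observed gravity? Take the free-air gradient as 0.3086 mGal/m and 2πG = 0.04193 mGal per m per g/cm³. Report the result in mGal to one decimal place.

Combined gradient = 0.3086 − 0.04193 × 2.25 = 0.2142575 mGal/m
Combined elevation correction = 0.2142575 × 1961.1 = 420.2 mGal

420.2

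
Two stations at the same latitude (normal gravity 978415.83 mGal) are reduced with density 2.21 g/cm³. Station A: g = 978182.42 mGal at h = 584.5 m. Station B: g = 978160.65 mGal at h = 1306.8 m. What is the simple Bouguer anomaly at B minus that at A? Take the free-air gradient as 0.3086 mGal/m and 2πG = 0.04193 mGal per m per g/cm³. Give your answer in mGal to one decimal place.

134.2

Δg_SB(A) = 978182.42 − 978415.83 + 0.3086×584.5 − 0.04193×2.21×584.5 = -107.20 mGal
Δg_SB(B) = 978160.65 − 978415.83 + 0.3086×1306.8 − 0.04193×2.21×1306.8 = 27.00 mGal
Difference = 27.00 − (-107.20) = 134.20 mGal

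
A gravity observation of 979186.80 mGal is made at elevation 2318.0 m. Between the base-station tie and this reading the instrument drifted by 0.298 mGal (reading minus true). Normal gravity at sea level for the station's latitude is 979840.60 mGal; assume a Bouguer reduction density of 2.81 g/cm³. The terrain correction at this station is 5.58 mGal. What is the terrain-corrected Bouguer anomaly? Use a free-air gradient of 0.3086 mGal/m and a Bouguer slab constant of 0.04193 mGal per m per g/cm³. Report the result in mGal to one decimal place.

Drift-corrected reading = 979186.80 − (0.298) = 979186.502 mGal
Free-air correction = 0.3086 × 2318.0 = 715.33 mGal
Free-air anomaly = 979186.502 − 979840.60 + (715.33) = 61.232 mGal
Bouguer slab correction = 0.04193 × 2.81 × 2318.0 = 273.11 mGal
Simple Bouguer anomaly = 61.232 − (273.11) = -211.878 mGal
Complete Bouguer anomaly = -211.878 + 5.58 = -206.298 mGal

-206.3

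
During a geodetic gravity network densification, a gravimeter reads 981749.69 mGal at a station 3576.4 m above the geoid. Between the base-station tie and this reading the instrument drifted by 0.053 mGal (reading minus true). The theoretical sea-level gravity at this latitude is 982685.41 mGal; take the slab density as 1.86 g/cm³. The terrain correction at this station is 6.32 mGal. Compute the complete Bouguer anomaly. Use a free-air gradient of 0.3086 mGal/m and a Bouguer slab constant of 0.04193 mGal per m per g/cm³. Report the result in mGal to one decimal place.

-104.7

Drift-corrected reading = 981749.69 − (0.053) = 981749.637 mGal
Free-air correction = 0.3086 × 3576.4 = 1103.68 mGal
Free-air anomaly = 981749.637 − 982685.41 + (1103.68) = 167.907 mGal
Bouguer slab correction = 0.04193 × 1.86 × 3576.4 = 278.92 mGal
Simple Bouguer anomaly = 167.907 − (278.92) = -111.013 mGal
Complete Bouguer anomaly = -111.013 + 6.32 = -104.693 mGal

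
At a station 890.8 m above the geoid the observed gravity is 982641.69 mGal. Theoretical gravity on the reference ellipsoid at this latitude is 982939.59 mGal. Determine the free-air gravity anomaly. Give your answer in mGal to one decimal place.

Free-air correction = 0.3086 × 890.8 = 274.90 mGal
Free-air anomaly = 982641.69 − 982939.59 + (274.90) = -23.00 mGal

-23.0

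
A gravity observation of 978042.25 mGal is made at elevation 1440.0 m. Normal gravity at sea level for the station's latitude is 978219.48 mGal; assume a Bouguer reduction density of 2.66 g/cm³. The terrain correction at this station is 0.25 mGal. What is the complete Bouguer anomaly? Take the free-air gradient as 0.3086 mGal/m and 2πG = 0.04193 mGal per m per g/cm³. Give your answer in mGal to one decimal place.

106.8

Free-air correction = 0.3086 × 1440.0 = 444.38 mGal
Free-air anomaly = 978042.25 − 978219.48 + (444.38) = 267.15 mGal
Bouguer slab correction = 0.04193 × 2.66 × 1440.0 = 160.61 mGal
Simple Bouguer anomaly = 267.15 − (160.61) = 106.54 mGal
Complete Bouguer anomaly = 106.54 + 0.25 = 106.79 mGal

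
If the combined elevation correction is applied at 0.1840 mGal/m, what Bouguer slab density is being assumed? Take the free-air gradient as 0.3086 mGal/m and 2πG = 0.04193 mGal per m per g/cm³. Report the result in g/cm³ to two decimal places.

2.97

0.1840 = 0.3086 − 0.04193 × ρ
ρ = (0.3086 − 0.1840) / 0.04193 = 2.97 g/cm³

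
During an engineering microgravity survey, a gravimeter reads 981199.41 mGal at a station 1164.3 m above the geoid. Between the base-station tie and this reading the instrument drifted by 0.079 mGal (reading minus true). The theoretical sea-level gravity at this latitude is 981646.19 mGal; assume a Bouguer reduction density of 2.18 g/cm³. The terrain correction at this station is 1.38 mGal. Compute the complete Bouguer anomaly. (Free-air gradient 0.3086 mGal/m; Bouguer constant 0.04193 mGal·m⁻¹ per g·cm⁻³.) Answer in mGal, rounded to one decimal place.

-192.6

Drift-corrected reading = 981199.41 − (0.079) = 981199.331 mGal
Free-air correction = 0.3086 × 1164.3 = 359.30 mGal
Free-air anomaly = 981199.331 − 981646.19 + (359.30) = -87.559 mGal
Bouguer slab correction = 0.04193 × 2.18 × 1164.3 = 106.43 mGal
Simple Bouguer anomaly = -87.559 − (106.43) = -193.989 mGal
Complete Bouguer anomaly = -193.989 + 1.38 = -192.609 mGal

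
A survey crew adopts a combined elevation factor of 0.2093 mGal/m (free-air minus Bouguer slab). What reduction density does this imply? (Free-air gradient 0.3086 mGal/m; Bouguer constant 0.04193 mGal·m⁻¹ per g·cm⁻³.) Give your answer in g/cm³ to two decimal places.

0.2093 = 0.3086 − 0.04193 × ρ
ρ = (0.3086 − 0.2093) / 0.04193 = 2.37 g/cm³

2.37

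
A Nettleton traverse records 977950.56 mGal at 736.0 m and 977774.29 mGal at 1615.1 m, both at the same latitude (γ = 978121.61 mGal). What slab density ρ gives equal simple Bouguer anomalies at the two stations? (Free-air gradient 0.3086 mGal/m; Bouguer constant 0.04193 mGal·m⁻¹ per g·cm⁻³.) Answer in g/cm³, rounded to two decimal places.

Δg_obs = 977774.29 − 977950.56 = -176.27 mGal over Δh = 1615.1 − 736.0 = 879.1 m
Equal Bouguer anomalies ⇒ Δg_obs + (0.3086 − 0.04193ρ)·Δh = 0
0.3086 − 0.04193ρ = −Δg_obs/Δh = 0.20051
ρ = (0.3086 − 0.20051) / 0.04193 = 2.58 g/cm³

2.58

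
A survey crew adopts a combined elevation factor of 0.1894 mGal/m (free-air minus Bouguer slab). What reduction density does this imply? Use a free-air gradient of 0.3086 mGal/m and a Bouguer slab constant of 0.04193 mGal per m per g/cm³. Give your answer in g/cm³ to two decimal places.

0.1894 = 0.3086 − 0.04193 × ρ
ρ = (0.3086 − 0.1894) / 0.04193 = 2.84 g/cm³

2.84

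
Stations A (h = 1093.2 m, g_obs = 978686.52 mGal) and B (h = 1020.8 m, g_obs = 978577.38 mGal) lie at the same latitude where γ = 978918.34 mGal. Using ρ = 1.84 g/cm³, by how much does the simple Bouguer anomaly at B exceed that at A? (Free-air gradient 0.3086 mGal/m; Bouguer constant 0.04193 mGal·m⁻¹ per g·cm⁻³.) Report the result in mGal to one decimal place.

Δg_SB(A) = 978686.52 − 978918.34 + 0.3086×1093.2 − 0.04193×1.84×1093.2 = 21.20 mGal
Δg_SB(B) = 978577.38 − 978918.34 + 0.3086×1020.8 − 0.04193×1.84×1020.8 = -104.70 mGal
Difference = -104.70 − (21.20) = -125.90 mGal

-125.9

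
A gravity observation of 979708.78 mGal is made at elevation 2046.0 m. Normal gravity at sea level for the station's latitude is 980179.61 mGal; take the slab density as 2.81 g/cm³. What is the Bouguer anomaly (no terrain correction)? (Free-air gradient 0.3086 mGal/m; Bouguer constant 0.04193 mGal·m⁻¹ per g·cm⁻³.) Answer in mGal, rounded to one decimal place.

-80.5

Free-air correction = 0.3086 × 2046.0 = 631.40 mGal
Free-air anomaly = 979708.78 − 980179.61 + (631.40) = 160.57 mGal
Bouguer slab correction = 0.04193 × 2.81 × 2046.0 = 241.07 mGal
Simple Bouguer anomaly = 160.57 − (241.07) = -80.50 mGal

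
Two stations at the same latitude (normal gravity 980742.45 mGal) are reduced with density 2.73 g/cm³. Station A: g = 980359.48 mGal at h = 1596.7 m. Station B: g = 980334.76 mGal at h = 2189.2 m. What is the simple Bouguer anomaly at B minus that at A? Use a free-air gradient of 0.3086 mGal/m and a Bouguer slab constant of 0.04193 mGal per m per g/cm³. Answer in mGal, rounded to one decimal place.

Δg_SB(A) = 980359.48 − 980742.45 + 0.3086×1596.7 − 0.04193×2.73×1596.7 = -73.00 mGal
Δg_SB(B) = 980334.76 − 980742.45 + 0.3086×2189.2 − 0.04193×2.73×2189.2 = 17.30 mGal
Difference = 17.30 − (-73.00) = 90.30 mGal

90.3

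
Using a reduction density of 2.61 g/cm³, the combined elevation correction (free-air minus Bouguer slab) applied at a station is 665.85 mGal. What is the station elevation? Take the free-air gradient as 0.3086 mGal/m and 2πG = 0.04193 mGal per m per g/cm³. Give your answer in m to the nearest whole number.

Combined gradient = 0.3086 − 0.04193 × 2.61 = 0.1991627 mGal/m
h = 665.85 / 0.1991627 = 3343.25 m

3343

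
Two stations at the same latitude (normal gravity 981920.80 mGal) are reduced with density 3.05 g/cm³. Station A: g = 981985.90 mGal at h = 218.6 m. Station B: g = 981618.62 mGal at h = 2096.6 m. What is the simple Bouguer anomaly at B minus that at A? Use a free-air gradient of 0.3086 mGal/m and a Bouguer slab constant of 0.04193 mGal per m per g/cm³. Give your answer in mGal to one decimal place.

Δg_SB(A) = 981985.90 − 981920.80 + 0.3086×218.6 − 0.04193×3.05×218.6 = 104.60 mGal
Δg_SB(B) = 981618.62 − 981920.80 + 0.3086×2096.6 − 0.04193×3.05×2096.6 = 76.70 mGal
Difference = 76.70 − (104.60) = -27.90 mGal

-27.9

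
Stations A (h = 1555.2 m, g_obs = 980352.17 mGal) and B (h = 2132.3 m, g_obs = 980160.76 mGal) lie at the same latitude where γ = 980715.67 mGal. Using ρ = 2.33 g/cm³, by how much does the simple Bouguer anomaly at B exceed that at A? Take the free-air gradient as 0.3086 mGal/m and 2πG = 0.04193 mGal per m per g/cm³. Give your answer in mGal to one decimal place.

Δg_SB(A) = 980352.17 − 980715.67 + 0.3086×1555.2 − 0.04193×2.33×1555.2 = -35.50 mGal
Δg_SB(B) = 980160.76 − 980715.67 + 0.3086×2132.3 − 0.04193×2.33×2132.3 = -105.20 mGal
Difference = -105.20 − (-35.50) = -69.70 mGal

-69.7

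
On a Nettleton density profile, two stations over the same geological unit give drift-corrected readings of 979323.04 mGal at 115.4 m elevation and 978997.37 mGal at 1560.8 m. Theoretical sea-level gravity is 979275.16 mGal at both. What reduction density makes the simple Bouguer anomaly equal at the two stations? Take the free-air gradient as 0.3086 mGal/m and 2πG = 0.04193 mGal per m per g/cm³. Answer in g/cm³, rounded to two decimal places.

1.99

Δg_obs = 978997.37 − 979323.04 = -325.67 mGal over Δh = 1560.8 − 115.4 = 1445.4 m
Equal Bouguer anomalies ⇒ Δg_obs + (0.3086 − 0.04193ρ)·Δh = 0
0.3086 − 0.04193ρ = −Δg_obs/Δh = 0.22531
ρ = (0.3086 − 0.22531) / 0.04193 = 1.99 g/cm³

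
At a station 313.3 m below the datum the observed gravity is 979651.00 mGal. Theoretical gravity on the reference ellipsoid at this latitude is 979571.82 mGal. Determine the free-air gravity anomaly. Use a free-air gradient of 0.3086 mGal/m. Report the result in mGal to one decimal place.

-17.5

Free-air correction = 0.3086 × -313.3 = -96.68 mGal
Free-air anomaly = 979651.00 − 979571.82 + (-96.68) = -17.50 mGal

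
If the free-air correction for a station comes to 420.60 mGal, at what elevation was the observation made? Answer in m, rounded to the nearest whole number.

h = 420.60 / 0.3086 = 1362.93 m

1363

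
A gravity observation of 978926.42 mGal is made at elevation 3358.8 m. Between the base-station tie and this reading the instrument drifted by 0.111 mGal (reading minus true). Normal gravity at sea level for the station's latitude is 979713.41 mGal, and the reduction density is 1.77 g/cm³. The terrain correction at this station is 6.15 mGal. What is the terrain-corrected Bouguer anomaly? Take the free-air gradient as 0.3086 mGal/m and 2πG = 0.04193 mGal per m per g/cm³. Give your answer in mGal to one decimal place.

6.3

Drift-corrected reading = 978926.42 − (0.111) = 978926.309 mGal
Free-air correction = 0.3086 × 3358.8 = 1036.53 mGal
Free-air anomaly = 978926.309 − 979713.41 + (1036.53) = 249.429 mGal
Bouguer slab correction = 0.04193 × 1.77 × 3358.8 = 249.28 mGal
Simple Bouguer anomaly = 249.429 − (249.28) = 0.149 mGal
Complete Bouguer anomaly = 0.149 + 6.15 = 6.299 mGal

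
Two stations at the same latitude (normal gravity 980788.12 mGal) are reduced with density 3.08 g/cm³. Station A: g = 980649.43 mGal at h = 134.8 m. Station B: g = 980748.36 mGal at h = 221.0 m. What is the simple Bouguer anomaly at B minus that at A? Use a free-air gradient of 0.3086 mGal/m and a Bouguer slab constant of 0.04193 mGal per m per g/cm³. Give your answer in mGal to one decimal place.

114.4

Δg_SB(A) = 980649.43 − 980788.12 + 0.3086×134.8 − 0.04193×3.08×134.8 = -114.50 mGal
Δg_SB(B) = 980748.36 − 980788.12 + 0.3086×221.0 − 0.04193×3.08×221.0 = -0.10 mGal
Difference = -0.10 − (-114.50) = 114.40 mGal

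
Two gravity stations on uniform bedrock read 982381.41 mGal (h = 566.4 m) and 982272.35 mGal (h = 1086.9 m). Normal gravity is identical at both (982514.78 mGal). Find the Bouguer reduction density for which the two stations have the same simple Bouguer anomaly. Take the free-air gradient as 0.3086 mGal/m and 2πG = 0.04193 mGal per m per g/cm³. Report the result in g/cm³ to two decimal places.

2.36

Δg_obs = 982272.35 − 982381.41 = -109.06 mGal over Δh = 1086.9 − 566.4 = 520.5 m
Equal Bouguer anomalies ⇒ Δg_obs + (0.3086 − 0.04193ρ)·Δh = 0
0.3086 − 0.04193ρ = −Δg_obs/Δh = 0.20953
ρ = (0.3086 − 0.20953) / 0.04193 = 2.36 g/cm³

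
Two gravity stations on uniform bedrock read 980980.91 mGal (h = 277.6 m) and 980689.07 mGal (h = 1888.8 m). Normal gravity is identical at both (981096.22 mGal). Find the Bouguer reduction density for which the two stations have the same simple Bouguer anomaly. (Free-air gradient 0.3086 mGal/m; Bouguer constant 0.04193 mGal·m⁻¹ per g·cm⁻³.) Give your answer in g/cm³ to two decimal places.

Δg_obs = 980689.07 − 980980.91 = -291.84 mGal over Δh = 1888.8 − 277.6 = 1611.2 m
Equal Bouguer anomalies ⇒ Δg_obs + (0.3086 − 0.04193ρ)·Δh = 0
0.3086 − 0.04193ρ = −Δg_obs/Δh = 0.18113
ρ = (0.3086 − 0.18113) / 0.04193 = 3.04 g/cm³

3.04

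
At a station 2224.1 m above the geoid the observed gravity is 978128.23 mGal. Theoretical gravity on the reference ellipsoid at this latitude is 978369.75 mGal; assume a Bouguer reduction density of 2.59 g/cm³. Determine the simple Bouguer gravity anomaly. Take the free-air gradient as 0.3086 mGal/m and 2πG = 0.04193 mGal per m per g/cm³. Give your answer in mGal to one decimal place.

203.3

Free-air correction = 0.3086 × 2224.1 = 686.36 mGal
Free-air anomaly = 978128.23 − 978369.75 + (686.36) = 444.84 mGal
Bouguer slab correction = 0.04193 × 2.59 × 2224.1 = 241.53 mGal
Simple Bouguer anomaly = 444.84 − (241.53) = 203.31 mGal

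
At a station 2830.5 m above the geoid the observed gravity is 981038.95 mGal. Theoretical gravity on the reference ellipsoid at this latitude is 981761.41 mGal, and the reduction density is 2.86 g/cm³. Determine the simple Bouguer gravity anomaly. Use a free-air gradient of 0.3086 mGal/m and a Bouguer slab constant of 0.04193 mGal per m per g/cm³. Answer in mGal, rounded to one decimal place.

-188.4

Free-air correction = 0.3086 × 2830.5 = 873.49 mGal
Free-air anomaly = 981038.95 − 981761.41 + (873.49) = 151.03 mGal
Bouguer slab correction = 0.04193 × 2.86 × 2830.5 = 339.43 mGal
Simple Bouguer anomaly = 151.03 − (339.43) = -188.40 mGal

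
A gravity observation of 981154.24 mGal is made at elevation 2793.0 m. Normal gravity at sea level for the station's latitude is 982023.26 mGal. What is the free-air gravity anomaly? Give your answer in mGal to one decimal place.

Free-air correction = 0.3086 × 2793.0 = 861.92 mGal
Free-air anomaly = 981154.24 − 982023.26 + (861.92) = -7.10 mGal

-7.1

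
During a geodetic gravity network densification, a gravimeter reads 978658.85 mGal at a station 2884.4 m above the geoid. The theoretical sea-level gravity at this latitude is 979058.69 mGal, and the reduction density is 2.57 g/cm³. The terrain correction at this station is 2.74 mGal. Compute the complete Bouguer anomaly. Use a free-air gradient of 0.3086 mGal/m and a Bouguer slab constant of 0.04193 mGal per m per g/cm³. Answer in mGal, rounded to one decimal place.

182.2

Free-air correction = 0.3086 × 2884.4 = 890.13 mGal
Free-air anomaly = 978658.85 − 979058.69 + (890.13) = 490.29 mGal
Bouguer slab correction = 0.04193 × 2.57 × 2884.4 = 310.82 mGal
Simple Bouguer anomaly = 490.29 − (310.82) = 179.47 mGal
Complete Bouguer anomaly = 179.47 + 2.74 = 182.21 mGal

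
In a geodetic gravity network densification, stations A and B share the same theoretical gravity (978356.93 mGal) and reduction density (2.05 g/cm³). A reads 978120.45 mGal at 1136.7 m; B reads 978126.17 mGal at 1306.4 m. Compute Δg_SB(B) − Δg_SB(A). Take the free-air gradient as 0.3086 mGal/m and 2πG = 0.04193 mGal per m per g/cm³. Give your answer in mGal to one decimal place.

Δg_SB(A) = 978120.45 − 978356.93 + 0.3086×1136.7 − 0.04193×2.05×1136.7 = 16.60 mGal
Δg_SB(B) = 978126.17 − 978356.93 + 0.3086×1306.4 − 0.04193×2.05×1306.4 = 60.10 mGal
Difference = 60.10 − (16.60) = 43.50 mGal

43.5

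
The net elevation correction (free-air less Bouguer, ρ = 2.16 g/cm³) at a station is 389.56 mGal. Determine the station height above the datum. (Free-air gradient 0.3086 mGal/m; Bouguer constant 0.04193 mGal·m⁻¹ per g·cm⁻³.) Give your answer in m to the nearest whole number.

1787

Combined gradient = 0.3086 − 0.04193 × 2.16 = 0.2180312 mGal/m
h = 389.56 / 0.2180312 = 1786.72 m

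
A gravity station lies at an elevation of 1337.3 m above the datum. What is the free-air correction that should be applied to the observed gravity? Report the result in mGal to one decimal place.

412.7

Free-air correction = 0.3086 × 1337.3 = 412.7 mGal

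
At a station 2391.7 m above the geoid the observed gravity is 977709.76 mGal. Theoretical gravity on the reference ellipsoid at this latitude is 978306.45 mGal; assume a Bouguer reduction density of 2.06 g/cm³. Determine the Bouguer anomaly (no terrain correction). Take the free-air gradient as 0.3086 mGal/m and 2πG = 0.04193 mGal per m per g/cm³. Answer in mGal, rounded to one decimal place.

-65.2

Free-air correction = 0.3086 × 2391.7 = 738.08 mGal
Free-air anomaly = 977709.76 − 978306.45 + (738.08) = 141.39 mGal
Bouguer slab correction = 0.04193 × 2.06 × 2391.7 = 206.59 mGal
Simple Bouguer anomaly = 141.39 − (206.59) = -65.20 mGal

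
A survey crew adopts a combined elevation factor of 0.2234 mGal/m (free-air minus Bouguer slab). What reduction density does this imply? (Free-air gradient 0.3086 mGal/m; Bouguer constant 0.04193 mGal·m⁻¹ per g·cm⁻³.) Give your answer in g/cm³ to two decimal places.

2.03

0.2234 = 0.3086 − 0.04193 × ρ
ρ = (0.3086 − 0.2234) / 0.04193 = 2.03 g/cm³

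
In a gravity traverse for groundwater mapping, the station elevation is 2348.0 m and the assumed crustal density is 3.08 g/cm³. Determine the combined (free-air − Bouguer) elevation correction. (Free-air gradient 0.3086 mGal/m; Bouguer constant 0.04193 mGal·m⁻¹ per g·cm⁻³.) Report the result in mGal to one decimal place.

Combined gradient = 0.3086 − 0.04193 × 3.08 = 0.1794556 mGal/m
Combined elevation correction = 0.1794556 × 2348.0 = 421.4 mGal

421.4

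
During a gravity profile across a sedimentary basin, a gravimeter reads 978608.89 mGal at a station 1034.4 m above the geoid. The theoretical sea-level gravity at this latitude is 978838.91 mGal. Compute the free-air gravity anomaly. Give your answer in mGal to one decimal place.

89.2

Free-air correction = 0.3086 × 1034.4 = 319.22 mGal
Free-air anomaly = 978608.89 − 978838.91 + (319.22) = 89.20 mGal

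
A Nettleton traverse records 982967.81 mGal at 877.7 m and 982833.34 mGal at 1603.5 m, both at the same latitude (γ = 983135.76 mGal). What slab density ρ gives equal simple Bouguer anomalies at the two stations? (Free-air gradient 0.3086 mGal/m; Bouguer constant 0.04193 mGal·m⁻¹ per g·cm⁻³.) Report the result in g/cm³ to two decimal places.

2.94

Δg_obs = 982833.34 − 982967.81 = -134.47 mGal over Δh = 1603.5 − 877.7 = 725.8 m
Equal Bouguer anomalies ⇒ Δg_obs + (0.3086 − 0.04193ρ)·Δh = 0
0.3086 − 0.04193ρ = −Δg_obs/Δh = 0.18527
ρ = (0.3086 − 0.18527) / 0.04193 = 2.94 g/cm³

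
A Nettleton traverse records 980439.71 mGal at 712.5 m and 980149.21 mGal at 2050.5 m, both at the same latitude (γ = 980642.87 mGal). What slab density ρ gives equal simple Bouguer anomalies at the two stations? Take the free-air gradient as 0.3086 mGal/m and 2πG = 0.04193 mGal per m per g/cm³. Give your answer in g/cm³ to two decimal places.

2.18

Δg_obs = 980149.21 − 980439.71 = -290.50 mGal over Δh = 2050.5 − 712.5 = 1338.0 m
Equal Bouguer anomalies ⇒ Δg_obs + (0.3086 − 0.04193ρ)·Δh = 0
0.3086 − 0.04193ρ = −Δg_obs/Δh = 0.21712
ρ = (0.3086 − 0.21712) / 0.04193 = 2.18 g/cm³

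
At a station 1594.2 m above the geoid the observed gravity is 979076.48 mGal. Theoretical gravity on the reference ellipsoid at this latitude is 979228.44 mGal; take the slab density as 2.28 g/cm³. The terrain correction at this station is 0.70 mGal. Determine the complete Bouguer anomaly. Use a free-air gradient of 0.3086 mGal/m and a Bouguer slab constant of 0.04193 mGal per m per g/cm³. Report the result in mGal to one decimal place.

188.3

Free-air correction = 0.3086 × 1594.2 = 491.97 mGal
Free-air anomaly = 979076.48 − 979228.44 + (491.97) = 340.01 mGal
Bouguer slab correction = 0.04193 × 2.28 × 1594.2 = 152.41 mGal
Simple Bouguer anomaly = 340.01 − (152.41) = 187.60 mGal
Complete Bouguer anomaly = 187.60 + 0.70 = 188.30 mGal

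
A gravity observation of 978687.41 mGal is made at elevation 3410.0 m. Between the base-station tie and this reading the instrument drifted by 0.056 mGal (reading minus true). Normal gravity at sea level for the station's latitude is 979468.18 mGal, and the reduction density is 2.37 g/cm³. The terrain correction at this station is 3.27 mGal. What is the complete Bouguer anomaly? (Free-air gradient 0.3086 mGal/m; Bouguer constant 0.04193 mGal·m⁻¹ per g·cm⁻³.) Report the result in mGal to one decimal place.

-64.1

Drift-corrected reading = 978687.41 − (0.056) = 978687.354 mGal
Free-air correction = 0.3086 × 3410.0 = 1052.33 mGal
Free-air anomaly = 978687.354 − 979468.18 + (1052.33) = 271.504 mGal
Bouguer slab correction = 0.04193 × 2.37 × 3410.0 = 338.87 mGal
Simple Bouguer anomaly = 271.504 − (338.87) = -67.366 mGal
Complete Bouguer anomaly = -67.366 + 3.27 = -64.096 mGal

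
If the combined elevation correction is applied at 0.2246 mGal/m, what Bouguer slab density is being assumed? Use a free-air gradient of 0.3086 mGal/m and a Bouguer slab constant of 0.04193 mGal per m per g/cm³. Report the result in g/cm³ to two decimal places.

0.2246 = 0.3086 − 0.04193 × ρ
ρ = (0.3086 − 0.2246) / 0.04193 = 2.00 g/cm³

2.00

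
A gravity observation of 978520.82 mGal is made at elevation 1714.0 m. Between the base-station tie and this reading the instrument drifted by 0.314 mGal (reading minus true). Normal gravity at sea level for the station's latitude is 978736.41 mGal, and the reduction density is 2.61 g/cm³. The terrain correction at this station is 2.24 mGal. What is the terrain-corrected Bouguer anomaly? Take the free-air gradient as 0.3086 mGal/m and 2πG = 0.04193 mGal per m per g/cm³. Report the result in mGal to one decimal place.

Drift-corrected reading = 978520.82 − (0.314) = 978520.506 mGal
Free-air correction = 0.3086 × 1714.0 = 528.94 mGal
Free-air anomaly = 978520.506 − 978736.41 + (528.94) = 313.036 mGal
Bouguer slab correction = 0.04193 × 2.61 × 1714.0 = 187.58 mGal
Simple Bouguer anomaly = 313.036 − (187.58) = 125.456 mGal
Complete Bouguer anomaly = 125.456 + 2.24 = 127.696 mGal

127.7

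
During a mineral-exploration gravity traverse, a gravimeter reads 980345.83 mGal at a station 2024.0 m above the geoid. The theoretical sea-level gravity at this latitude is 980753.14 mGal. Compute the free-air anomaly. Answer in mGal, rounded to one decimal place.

217.3

Free-air correction = 0.3086 × 2024.0 = 624.61 mGal
Free-air anomaly = 980345.83 − 980753.14 + (624.61) = 217.30 mGal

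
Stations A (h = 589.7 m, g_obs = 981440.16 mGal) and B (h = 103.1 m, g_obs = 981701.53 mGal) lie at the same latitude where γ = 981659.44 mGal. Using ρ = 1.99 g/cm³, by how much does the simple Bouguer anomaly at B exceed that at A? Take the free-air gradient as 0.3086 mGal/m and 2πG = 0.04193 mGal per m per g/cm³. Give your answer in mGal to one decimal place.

Δg_SB(A) = 981440.16 − 981659.44 + 0.3086×589.7 − 0.04193×1.99×589.7 = -86.50 mGal
Δg_SB(B) = 981701.53 − 981659.44 + 0.3086×103.1 − 0.04193×1.99×103.1 = 65.30 mGal
Difference = 65.30 − (-86.50) = 151.80 mGal

151.8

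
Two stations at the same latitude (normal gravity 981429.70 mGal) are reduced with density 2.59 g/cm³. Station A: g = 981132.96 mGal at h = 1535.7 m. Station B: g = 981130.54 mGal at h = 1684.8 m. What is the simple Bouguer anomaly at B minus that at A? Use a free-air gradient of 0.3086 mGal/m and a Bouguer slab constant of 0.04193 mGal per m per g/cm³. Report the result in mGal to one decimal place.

27.4

Δg_SB(A) = 981132.96 − 981429.70 + 0.3086×1535.7 − 0.04193×2.59×1535.7 = 10.40 mGal
Δg_SB(B) = 981130.54 − 981429.70 + 0.3086×1684.8 − 0.04193×2.59×1684.8 = 37.80 mGal
Difference = 37.80 − (10.40) = 27.40 mGal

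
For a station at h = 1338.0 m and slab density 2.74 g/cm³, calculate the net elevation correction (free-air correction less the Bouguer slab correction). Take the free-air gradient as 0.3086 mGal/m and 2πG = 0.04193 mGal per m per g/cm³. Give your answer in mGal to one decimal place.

259.2

Combined gradient = 0.3086 − 0.04193 × 2.74 = 0.1937118 mGal/m
Combined elevation correction = 0.1937118 × 1338.0 = 259.2 mGal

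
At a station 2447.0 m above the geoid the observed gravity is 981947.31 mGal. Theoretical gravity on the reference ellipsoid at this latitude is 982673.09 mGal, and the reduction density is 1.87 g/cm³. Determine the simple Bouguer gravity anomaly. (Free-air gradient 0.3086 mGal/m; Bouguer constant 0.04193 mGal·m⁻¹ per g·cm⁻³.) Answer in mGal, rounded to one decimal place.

-162.5

Free-air correction = 0.3086 × 2447.0 = 755.14 mGal
Free-air anomaly = 981947.31 − 982673.09 + (755.14) = 29.36 mGal
Bouguer slab correction = 0.04193 × 1.87 × 2447.0 = 191.87 mGal
Simple Bouguer anomaly = 29.36 − (191.87) = -162.51 mGal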